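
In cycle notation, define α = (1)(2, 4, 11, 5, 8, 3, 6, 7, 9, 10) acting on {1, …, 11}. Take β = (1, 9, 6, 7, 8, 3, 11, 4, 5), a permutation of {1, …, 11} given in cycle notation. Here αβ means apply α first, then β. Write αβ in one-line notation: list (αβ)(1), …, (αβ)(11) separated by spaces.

9 5 7 4 3 8 6 11 10 2 1

(αβ)(x) = β(α(x)). Computing each image: β(α(1)) = β(1) = 9, β(α(2)) = β(4) = 5, β(α(3)) = β(6) = 7, β(α(4)) = β(11) = 4, β(α(5)) = β(8) = 3, β(α(6)) = β(7) = 8, β(α(7)) = β(9) = 6, β(α(8)) = β(3) = 11, β(α(9)) = β(10) = 10, β(α(10)) = β(2) = 2, β(α(11)) = β(5) = 1.
Hence αβ = [9 5 7 4 3 8 6 11 10 2 1].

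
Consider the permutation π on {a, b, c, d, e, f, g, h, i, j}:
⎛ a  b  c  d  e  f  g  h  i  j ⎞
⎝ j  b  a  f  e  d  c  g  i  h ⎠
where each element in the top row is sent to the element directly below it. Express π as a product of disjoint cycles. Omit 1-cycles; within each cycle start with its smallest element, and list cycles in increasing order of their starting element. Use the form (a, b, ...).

(a, j, h, g, c)(d, f)

Iterating π from a gives a → j → h → g → c → a; that is the 5-cycle (a, j, h, g, c).
Continuing from each remaining unvisited element yields (a, j, h, g, c)(d, f).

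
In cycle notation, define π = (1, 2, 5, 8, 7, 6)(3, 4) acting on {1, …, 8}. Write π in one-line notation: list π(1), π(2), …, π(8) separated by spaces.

2 5 4 3 8 1 6 7

Reading each image from the cycles: 1→2, 2→5, 3→4, 4→3, 5→8, 6→1, 7→6, 8→7.
So the one-line form is 2 5 4 3 8 1 6 7.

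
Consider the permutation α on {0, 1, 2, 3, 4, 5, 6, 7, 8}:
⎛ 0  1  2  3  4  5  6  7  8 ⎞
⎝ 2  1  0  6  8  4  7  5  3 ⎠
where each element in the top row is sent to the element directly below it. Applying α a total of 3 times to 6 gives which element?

4

Tracing 6 → 7 → … returns to 6 after 6 steps, so 6 lies in a 6-cycle (3, 6, 7, 5, 4, 8).
Stepping 3 places around the cycle: 6 → 7 → 5 → 4.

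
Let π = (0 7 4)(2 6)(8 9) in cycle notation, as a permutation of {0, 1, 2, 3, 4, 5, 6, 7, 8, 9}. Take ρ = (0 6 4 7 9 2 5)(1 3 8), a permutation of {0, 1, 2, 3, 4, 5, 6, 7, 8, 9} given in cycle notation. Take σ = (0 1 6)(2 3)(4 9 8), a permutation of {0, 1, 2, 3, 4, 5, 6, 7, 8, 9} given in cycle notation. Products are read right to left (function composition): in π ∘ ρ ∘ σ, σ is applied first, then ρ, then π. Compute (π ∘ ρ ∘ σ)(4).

Chase 4: σ(4) = 9; ρ(9) = 2; π(2) = 6. Hence (π ∘ ρ ∘ σ)(4) = 6.

6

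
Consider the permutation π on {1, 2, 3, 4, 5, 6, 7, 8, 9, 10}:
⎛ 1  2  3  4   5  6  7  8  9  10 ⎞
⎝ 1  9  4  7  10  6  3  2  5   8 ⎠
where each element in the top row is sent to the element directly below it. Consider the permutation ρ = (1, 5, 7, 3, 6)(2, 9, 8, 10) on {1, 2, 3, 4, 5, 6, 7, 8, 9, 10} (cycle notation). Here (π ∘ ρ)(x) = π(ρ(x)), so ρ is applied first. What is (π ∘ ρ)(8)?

(π ∘ ρ)(8) = π(ρ(8)). ρ(8) = 10, then π(10) = 8. So (π ∘ ρ)(8) = 8.

8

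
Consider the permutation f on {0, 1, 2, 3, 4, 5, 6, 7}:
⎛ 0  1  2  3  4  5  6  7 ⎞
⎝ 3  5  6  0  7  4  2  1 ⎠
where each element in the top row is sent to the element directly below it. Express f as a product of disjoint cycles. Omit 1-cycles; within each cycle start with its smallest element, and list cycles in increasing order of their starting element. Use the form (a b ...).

(0 3)(1 5 4 7)(2 6)

Iterating f from 0 gives 0 → 3 → 0; that is the 2-cycle (0 3).
Continuing from each remaining unvisited element yields (0 3)(1 5 4 7)(2 6).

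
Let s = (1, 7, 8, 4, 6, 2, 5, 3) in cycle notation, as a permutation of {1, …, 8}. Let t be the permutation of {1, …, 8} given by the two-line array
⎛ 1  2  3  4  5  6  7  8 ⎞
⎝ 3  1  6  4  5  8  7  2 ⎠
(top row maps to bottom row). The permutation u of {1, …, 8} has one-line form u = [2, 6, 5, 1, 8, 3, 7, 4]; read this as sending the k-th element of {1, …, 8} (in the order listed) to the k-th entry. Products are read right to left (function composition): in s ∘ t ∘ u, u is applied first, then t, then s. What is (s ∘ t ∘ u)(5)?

5

(s ∘ t ∘ u)(5) = s(t(u(5))). u(5) = 8, then t(8) = 2, then s(2) = 5, so the result is 5.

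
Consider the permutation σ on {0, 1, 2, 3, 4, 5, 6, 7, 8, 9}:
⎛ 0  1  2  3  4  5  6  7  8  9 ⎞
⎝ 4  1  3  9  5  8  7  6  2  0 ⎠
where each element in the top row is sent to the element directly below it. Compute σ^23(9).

4

Tracing 9 → 0 → … returns to 9 after 7 steps, so 9 lies in a 7-cycle (0 4 5 8 2 3 9).
Powers repeat with period 7 on this cycle, and 23 mod 7 = 2, so σ^23(9) = σ^2(9).
Advancing 2 steps from 9: 9 → 0 → 4.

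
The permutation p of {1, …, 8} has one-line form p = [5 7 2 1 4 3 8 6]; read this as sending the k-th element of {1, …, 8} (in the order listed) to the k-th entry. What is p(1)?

5

1 is element number 1 of the domain, and entry number 1 of the one-line form is 5, so p(1) = 5.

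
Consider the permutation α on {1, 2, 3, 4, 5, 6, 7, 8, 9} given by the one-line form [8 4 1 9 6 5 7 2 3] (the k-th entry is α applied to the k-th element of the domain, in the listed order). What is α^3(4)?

Tracing 4 → 9 → … returns to 4 after 6 steps, so 4 lies in a 6-cycle (1, 8, 2, 4, 9, 3).
Advancing 3 steps from 4: 4 → 9 → 3 → 1.

1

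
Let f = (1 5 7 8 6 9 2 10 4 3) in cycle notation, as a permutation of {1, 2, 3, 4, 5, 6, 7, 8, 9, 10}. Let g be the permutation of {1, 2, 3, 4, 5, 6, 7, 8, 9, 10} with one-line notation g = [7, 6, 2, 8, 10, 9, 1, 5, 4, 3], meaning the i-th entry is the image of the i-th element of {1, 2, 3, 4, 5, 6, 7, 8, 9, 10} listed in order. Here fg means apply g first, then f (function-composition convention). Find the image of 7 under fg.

First apply g: g(7) = 1, then f(1) = 5. Thus (fg)(7) = 5.

5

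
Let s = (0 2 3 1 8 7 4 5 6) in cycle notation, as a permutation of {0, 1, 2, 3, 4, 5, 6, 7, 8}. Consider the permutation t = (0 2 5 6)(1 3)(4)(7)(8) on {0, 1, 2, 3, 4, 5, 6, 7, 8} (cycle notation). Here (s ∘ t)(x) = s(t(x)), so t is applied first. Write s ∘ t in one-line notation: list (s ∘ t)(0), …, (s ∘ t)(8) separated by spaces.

For each element, apply t then s: 0 → 2 → 3; 1 → 3 → 1; 2 → 5 → 6; 3 → 1 → 8; 4 → 4 → 5; 5 → 6 → 0; 6 → 0 → 2; 7 → 7 → 4; 8 → 8 → 7.
Collecting the images, s ∘ t = [3 1 6 8 5 0 2 4 7].

3 1 6 8 5 0 2 4 7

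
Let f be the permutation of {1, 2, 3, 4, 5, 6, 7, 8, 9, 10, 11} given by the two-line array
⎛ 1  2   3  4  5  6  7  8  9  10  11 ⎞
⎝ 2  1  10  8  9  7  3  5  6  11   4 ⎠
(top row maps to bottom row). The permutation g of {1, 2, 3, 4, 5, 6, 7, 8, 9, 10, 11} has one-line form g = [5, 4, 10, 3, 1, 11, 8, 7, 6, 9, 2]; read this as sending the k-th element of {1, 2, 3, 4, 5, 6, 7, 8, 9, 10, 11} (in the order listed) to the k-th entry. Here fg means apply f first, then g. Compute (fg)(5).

f(5) = 9, then g(9) = 6; composing gives (fg)(5) = 6.

6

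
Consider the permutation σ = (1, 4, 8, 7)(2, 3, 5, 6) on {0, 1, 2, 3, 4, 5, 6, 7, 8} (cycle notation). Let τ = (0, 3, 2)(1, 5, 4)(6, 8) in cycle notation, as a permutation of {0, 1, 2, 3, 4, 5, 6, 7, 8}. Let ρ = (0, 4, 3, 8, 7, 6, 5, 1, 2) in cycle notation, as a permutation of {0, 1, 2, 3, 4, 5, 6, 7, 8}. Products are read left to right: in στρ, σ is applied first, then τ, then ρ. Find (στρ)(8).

6

Apply the permutations in order: σ(8) = 7, then τ(7) = 7, then ρ(7) = 6. So (στρ)(8) = 6.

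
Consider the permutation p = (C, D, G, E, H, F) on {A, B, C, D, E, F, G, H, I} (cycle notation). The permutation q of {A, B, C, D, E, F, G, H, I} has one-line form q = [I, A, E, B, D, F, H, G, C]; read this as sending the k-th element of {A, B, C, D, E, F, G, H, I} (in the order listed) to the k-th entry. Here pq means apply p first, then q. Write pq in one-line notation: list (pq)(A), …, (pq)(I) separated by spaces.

Chase each element through p then q: A → A → I; B → B → A; C → D → B; D → G → H; E → H → G; F → C → E; G → E → D; H → F → F; I → I → C.
So pq in one-line form is I A B H G E D F C.

I A B H G E D F C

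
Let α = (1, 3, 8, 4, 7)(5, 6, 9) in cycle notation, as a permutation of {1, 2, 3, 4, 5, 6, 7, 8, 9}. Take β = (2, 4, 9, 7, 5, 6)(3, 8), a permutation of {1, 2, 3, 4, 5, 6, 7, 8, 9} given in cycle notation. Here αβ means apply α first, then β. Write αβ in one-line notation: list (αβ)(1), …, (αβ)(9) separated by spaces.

(αβ)(x) = β(α(x)). Computing each image: β(α(1)) = β(3) = 8, β(α(2)) = β(2) = 4, β(α(3)) = β(8) = 3, β(α(4)) = β(7) = 5, β(α(5)) = β(6) = 2, β(α(6)) = β(9) = 7, β(α(7)) = β(1) = 1, β(α(8)) = β(4) = 9, β(α(9)) = β(5) = 6.
Hence αβ = [8 4 3 5 2 7 1 9 6].

8 4 3 5 2 7 1 9 6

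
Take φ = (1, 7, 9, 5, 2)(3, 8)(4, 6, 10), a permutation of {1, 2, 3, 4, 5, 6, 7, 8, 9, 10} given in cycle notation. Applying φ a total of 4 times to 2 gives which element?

5

2 lies in the 5-cycle (1, 7, 9, 5, 2).
Advancing 4 steps from 2: 2 → 1 → 7 → 9 → 5.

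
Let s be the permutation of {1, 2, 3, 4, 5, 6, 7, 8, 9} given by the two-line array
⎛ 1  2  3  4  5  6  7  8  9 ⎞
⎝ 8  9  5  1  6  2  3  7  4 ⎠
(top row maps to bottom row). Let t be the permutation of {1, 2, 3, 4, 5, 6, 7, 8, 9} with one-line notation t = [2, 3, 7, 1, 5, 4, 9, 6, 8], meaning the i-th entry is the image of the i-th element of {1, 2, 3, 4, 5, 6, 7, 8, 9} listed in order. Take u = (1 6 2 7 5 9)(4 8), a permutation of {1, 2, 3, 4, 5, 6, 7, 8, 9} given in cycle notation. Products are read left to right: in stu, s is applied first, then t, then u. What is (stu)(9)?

Chase 9: s(9) = 4; t(4) = 1; u(1) = 6. Hence (stu)(9) = 6.

6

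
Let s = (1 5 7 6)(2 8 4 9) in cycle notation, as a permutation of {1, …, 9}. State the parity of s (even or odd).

The cycle lengths are 4, 4, 1.
A cycle is odd iff its length is even; s has 2 even-length cycles, so sgn(s) = (−1)^2 and s is even.

even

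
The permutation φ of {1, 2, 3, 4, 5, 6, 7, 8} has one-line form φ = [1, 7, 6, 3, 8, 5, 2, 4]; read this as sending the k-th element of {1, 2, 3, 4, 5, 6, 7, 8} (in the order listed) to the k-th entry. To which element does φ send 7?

7 is element number 7 of the domain, and entry number 7 of the one-line form is 2, so φ(7) = 2.

2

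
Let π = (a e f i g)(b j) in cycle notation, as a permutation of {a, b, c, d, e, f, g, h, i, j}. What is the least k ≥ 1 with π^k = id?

The disjoint cycles have lengths 5, 2, 1, 1, 1.
The order is lcm(5, 2) = 10.

10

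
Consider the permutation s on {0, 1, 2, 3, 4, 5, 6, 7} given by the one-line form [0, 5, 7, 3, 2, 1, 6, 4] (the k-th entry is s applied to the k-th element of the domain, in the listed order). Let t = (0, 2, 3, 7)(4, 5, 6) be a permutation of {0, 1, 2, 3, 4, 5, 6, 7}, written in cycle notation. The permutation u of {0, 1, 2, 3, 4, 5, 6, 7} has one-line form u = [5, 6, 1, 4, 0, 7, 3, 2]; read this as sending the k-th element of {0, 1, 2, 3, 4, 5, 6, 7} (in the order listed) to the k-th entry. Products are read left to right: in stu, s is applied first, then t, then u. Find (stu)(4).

Apply the permutations in order: s(4) = 2, then t(2) = 3, then u(3) = 4. So (stu)(4) = 4.

4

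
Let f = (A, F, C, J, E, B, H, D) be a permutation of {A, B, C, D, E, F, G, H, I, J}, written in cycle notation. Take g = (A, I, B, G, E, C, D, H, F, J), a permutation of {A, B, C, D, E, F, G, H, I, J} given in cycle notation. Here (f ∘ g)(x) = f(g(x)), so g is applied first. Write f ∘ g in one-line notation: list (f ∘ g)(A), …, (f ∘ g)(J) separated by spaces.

I G A D J E B C H F

(f ∘ g)(x) = f(g(x)). Computing each image: f(g(A)) = f(I) = I, f(g(B)) = f(G) = G, f(g(C)) = f(D) = A, f(g(D)) = f(H) = D, f(g(E)) = f(C) = J, f(g(F)) = f(J) = E, f(g(G)) = f(E) = B, f(g(H)) = f(F) = C, f(g(I)) = f(B) = H, f(g(J)) = f(A) = F.
Hence f ∘ g = [I G A D J E B C H F].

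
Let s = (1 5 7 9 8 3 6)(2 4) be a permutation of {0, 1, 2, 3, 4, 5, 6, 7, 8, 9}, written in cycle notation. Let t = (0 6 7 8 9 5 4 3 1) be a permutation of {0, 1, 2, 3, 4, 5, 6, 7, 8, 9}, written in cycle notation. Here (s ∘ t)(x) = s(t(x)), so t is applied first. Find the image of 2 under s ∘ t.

4

t(2) = 2, then s(2) = 4; composing gives (s ∘ t)(2) = 4.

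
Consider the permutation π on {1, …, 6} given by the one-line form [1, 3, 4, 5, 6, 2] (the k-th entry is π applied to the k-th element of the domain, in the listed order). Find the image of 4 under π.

5

4 is element number 4 of the domain, and entry number 4 of the one-line form is 5, so π(4) = 5.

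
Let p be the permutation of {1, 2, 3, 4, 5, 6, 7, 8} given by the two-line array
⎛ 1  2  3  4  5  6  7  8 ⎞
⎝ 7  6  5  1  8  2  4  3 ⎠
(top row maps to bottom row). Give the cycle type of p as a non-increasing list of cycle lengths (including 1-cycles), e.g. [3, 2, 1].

The disjoint cycles are (1, 7, 4)(2, 6)(3, 5, 8), with lengths 3, 3, 2 in non-increasing order.

[3, 3, 2]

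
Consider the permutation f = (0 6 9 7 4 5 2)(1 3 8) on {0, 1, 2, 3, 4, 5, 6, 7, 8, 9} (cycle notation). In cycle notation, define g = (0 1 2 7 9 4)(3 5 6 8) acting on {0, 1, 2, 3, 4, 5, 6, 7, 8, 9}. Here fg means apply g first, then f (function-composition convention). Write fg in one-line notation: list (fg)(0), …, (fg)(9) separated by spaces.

3 0 4 2 6 9 1 7 8 5

(fg)(x) = f(g(x)). Computing each image: f(g(0)) = f(1) = 3, f(g(1)) = f(2) = 0, f(g(2)) = f(7) = 4, f(g(3)) = f(5) = 2, f(g(4)) = f(0) = 6, f(g(5)) = f(6) = 9, f(g(6)) = f(8) = 1, f(g(7)) = f(9) = 7, f(g(8)) = f(3) = 8, f(g(9)) = f(4) = 5.
Hence fg = [3 0 4 2 6 9 1 7 8 5].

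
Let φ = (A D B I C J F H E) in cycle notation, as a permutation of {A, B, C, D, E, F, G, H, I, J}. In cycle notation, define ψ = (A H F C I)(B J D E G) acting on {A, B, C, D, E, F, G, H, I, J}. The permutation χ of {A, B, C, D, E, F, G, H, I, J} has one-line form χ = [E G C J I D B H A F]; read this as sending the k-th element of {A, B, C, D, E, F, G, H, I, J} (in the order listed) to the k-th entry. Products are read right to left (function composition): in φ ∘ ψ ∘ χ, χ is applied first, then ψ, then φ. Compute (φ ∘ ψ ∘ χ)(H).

Apply the permutations in order: χ(H) = H, then ψ(H) = F, then φ(F) = H. So (φ ∘ ψ ∘ χ)(H) = H.

H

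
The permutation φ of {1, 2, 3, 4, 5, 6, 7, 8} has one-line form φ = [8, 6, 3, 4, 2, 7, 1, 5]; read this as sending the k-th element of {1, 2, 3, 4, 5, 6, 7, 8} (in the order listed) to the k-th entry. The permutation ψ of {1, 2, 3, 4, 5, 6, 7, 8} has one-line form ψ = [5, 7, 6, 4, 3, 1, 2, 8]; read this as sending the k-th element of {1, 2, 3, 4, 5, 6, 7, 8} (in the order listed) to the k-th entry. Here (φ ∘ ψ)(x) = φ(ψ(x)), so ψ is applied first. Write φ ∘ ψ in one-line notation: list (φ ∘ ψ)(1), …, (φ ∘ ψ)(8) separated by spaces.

(φ ∘ ψ)(x) = φ(ψ(x)). Computing each image: φ(ψ(1)) = φ(5) = 2, φ(ψ(2)) = φ(7) = 1, φ(ψ(3)) = φ(6) = 7, φ(ψ(4)) = φ(4) = 4, φ(ψ(5)) = φ(3) = 3, φ(ψ(6)) = φ(1) = 8, φ(ψ(7)) = φ(2) = 6, φ(ψ(8)) = φ(8) = 5.
Hence φ ∘ ψ = [2 1 7 4 3 8 6 5].

2 1 7 4 3 8 6 5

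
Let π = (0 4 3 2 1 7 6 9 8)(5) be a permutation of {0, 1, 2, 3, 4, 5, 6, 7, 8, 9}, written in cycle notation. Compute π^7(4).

4 lies in the 9-cycle (0 4 3 2 1 7 6 9 8).
Advancing 7 steps from 4: 4 → 3 → 2 → 1 → 7 → 6 → 9 → 8.

8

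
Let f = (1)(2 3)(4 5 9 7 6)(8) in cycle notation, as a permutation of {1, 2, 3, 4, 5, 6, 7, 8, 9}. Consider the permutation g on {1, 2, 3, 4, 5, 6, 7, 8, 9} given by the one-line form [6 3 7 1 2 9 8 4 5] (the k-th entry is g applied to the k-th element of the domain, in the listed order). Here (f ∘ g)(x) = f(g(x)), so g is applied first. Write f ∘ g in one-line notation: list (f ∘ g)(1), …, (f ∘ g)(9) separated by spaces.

4 2 6 1 3 7 8 5 9

(f ∘ g)(x) = f(g(x)). Computing each image: f(g(1)) = f(6) = 4, f(g(2)) = f(3) = 2, f(g(3)) = f(7) = 6, f(g(4)) = f(1) = 1, f(g(5)) = f(2) = 3, f(g(6)) = f(9) = 7, f(g(7)) = f(8) = 8, f(g(8)) = f(4) = 5, f(g(9)) = f(5) = 9.
Hence f ∘ g = [4 2 6 1 3 7 8 5 9].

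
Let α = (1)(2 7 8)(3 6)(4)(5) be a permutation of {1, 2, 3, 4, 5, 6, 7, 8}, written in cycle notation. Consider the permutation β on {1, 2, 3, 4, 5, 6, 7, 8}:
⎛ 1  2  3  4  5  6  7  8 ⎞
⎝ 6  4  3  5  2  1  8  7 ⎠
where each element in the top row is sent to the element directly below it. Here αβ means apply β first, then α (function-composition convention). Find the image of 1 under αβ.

First apply β: β(1) = 6, then α(6) = 3. Thus (αβ)(1) = 3.

3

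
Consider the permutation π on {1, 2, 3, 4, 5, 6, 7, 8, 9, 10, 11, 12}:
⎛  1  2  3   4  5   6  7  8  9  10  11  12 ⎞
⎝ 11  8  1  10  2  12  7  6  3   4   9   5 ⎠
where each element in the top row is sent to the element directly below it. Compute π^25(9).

3

Tracing 9 → 3 → … returns to 9 after 4 steps, so 9 lies in a 4-cycle (1 11 9 3).
Powers repeat with period 4 on this cycle, and 25 mod 4 = 1, so π^25(9) = π^1(9).
Advancing 1 step from 9: 9 → 3.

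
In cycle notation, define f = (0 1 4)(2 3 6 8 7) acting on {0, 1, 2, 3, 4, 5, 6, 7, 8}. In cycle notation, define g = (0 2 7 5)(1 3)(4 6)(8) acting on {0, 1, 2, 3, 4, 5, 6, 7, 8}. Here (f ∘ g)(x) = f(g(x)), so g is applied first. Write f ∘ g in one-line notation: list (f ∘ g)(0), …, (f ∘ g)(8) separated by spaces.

For each element, apply g then f: 0 → 2 → 3; 1 → 3 → 6; 2 → 7 → 2; 3 → 1 → 4; 4 → 6 → 8; 5 → 0 → 1; 6 → 4 → 0; 7 → 5 → 5; 8 → 8 → 7.
Collecting the images, f ∘ g = [3 6 2 4 8 1 0 5 7].

3 6 2 4 8 1 0 5 7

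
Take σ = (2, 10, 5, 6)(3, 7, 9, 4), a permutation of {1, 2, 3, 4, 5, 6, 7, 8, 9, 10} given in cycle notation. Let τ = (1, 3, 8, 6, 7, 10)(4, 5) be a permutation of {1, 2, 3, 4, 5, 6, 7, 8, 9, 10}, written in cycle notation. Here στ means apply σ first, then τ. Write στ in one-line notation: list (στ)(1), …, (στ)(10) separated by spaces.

3 1 10 8 7 2 9 6 5 4

Chase each element through σ then τ: 1 → 1 → 3; 2 → 10 → 1; 3 → 7 → 10; 4 → 3 → 8; 5 → 6 → 7; 6 → 2 → 2; 7 → 9 → 9; 8 → 8 → 6; 9 → 4 → 5; 10 → 5 → 4.
Collecting the images, στ = [3 1 10 8 7 2 9 6 5 4].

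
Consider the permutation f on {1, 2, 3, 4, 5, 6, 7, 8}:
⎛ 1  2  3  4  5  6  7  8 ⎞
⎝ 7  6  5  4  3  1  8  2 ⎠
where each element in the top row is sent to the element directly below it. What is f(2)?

6

The entry below 2 in the array is 6, so f(2) = 6.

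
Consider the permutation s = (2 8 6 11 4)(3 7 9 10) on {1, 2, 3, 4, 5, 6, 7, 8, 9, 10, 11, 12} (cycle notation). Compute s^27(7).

3

7 lies in the 4-cycle (3 7 9 10).
Powers repeat with period 4 on this cycle, and 27 mod 4 = 3, so s^27(7) = s^3(7).
Stepping 3 places around the cycle: 7 → 9 → 10 → 3.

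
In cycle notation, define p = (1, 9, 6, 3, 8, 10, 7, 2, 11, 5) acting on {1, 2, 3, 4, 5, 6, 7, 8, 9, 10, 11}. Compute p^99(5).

5 lies in the 10-cycle (1, 9, 6, 3, 8, 10, 7, 2, 11, 5).
Powers repeat with period 10 on this cycle, and 99 mod 10 = 9, so p^99(5) = p^9(5).
Stepping 9 places around the cycle: 5 → 1 → 9 → 6 → 3 → 8 → 10 → 7 → 2 → 11.

11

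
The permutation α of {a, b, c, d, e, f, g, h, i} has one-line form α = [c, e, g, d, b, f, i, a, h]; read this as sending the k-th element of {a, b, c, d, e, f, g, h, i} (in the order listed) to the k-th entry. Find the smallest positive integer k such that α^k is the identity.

10

Writing α as disjoint cycles, the cycle lengths are 5, 2, 1, 1.
The order of α is the least common multiple of its cycle lengths: lcm(5, 2) = 10.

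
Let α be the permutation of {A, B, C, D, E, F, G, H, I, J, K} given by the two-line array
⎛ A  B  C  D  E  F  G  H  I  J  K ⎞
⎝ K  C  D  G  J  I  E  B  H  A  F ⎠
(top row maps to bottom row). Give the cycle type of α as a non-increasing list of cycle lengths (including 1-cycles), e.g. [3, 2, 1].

The disjoint cycles are (A K F I H B C D G E J), with lengths 11 in non-increasing order.

[11]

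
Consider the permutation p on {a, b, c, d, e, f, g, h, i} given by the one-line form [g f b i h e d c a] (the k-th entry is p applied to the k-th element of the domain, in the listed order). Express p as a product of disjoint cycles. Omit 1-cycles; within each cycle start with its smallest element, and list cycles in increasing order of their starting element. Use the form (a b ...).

(a g d i)(b f e h c)

From a: a → g → d → i → a, closing the cycle (a g d i).
Continuing from each remaining unvisited element yields (a g d i)(b f e h c).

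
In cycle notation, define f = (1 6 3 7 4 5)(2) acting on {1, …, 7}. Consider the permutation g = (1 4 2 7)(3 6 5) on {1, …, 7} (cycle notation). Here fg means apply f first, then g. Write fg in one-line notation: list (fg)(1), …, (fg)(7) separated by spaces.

Chase each element through f then g: 1 → 6 → 5; 2 → 2 → 7; 3 → 7 → 1; 4 → 5 → 3; 5 → 1 → 4; 6 → 3 → 6; 7 → 4 → 2.
Collecting the images, fg = [5 7 1 3 4 6 2].

5 7 1 3 4 6 2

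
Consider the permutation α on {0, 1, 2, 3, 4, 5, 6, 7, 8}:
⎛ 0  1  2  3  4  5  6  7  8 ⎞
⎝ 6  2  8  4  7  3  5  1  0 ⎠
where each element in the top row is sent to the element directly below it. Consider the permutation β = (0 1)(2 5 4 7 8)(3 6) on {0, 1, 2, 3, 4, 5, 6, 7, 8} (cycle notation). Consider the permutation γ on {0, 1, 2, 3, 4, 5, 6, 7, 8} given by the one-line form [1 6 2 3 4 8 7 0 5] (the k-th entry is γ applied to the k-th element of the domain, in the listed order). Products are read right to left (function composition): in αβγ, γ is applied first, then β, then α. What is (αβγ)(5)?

8

Chase 5: γ(5) = 8; β(8) = 2; α(2) = 8. Hence (αβγ)(5) = 8.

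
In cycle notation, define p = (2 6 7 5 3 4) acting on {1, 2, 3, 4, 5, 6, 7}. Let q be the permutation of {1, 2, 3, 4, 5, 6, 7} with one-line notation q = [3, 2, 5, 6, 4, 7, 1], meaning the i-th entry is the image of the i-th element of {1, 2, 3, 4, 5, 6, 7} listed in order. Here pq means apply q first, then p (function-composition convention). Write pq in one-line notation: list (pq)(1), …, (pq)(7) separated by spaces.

(pq)(x) = p(q(x)). Computing each image: p(q(1)) = p(3) = 4, p(q(2)) = p(2) = 6, p(q(3)) = p(5) = 3, p(q(4)) = p(6) = 7, p(q(5)) = p(4) = 2, p(q(6)) = p(7) = 5, p(q(7)) = p(1) = 1.
Hence pq = [4 6 3 7 2 5 1].

4 6 3 7 2 5 1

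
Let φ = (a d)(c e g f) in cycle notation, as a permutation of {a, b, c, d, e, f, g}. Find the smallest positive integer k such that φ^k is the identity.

4

The disjoint cycles have lengths 4, 2, 1.
The order is lcm(4, 2) = 4.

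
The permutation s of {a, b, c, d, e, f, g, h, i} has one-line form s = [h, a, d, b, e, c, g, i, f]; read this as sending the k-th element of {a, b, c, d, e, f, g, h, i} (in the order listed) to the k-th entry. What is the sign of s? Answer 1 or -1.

In disjoint-cycle form the cycle lengths are 7, 1, 1.
A cycle of length ℓ contributes ℓ−1 transpositions, so s is a product of 6 transpositions — even.

1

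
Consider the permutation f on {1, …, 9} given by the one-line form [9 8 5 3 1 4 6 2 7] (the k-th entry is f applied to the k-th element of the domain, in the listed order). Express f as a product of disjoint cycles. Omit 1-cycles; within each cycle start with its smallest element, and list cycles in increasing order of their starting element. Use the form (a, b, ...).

(1, 9, 7, 6, 4, 3, 5)(2, 8)

From 1: 1 → 9 → 7 → 6 → 4 → 3 → 5 → 1, closing the cycle (1, 9, 7, 6, 4, 3, 5).
Repeating from the next unused element and collecting all non-trivial cycles gives (1, 9, 7, 6, 4, 3, 5)(2, 8).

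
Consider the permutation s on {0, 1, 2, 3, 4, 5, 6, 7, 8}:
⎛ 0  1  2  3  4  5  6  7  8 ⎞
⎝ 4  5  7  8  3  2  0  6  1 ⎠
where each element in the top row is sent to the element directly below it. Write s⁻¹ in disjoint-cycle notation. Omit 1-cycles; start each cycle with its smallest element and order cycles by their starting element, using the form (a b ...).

The cycle decomposition of s is (0 4 3 8 1 5 2 7 6).
Reversing each cycle (and rotating so the smallest element leads) gives s⁻¹ = (0 6 7 2 5 1 8 3 4).

(0 6 7 2 5 1 8 3 4)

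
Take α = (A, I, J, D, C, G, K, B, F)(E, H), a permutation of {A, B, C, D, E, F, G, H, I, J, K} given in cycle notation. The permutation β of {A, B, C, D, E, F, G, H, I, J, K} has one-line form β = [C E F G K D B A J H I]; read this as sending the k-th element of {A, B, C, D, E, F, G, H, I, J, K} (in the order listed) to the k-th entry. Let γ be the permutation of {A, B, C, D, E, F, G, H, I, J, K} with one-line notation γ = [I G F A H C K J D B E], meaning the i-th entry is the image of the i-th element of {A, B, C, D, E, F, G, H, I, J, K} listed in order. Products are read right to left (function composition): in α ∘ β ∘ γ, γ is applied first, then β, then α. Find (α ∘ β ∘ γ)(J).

H

(α ∘ β ∘ γ)(J) = α(β(γ(J))). γ(J) = B, then β(B) = E, then α(E) = H, so the result is H.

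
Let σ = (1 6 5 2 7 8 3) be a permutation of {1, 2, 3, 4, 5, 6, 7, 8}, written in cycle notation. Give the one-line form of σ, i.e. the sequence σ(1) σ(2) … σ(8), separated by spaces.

Reading each image from the cycles: 1→6, 2→7, 3→1, 4→4, 5→2, 6→5, 7→8, 8→3.
Listing these in domain order gives 6 7 1 4 2 5 8 3.

6 7 1 4 2 5 8 3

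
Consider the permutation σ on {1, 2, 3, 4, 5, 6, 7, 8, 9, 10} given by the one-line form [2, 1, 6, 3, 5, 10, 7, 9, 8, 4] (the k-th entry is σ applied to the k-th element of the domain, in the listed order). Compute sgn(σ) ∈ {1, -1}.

-1

In disjoint-cycle form the cycle lengths are 4, 2, 2, 1, 1.
A cycle is odd iff its length is even; σ has 3 even-length cycles, so sgn(σ) = (−1)^3 and σ is odd.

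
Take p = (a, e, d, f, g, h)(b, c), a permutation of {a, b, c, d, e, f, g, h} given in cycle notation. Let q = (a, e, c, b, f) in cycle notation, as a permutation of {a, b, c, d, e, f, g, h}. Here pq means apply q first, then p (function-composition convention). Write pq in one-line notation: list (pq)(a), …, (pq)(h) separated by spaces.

d g c f b e h a

For each element, apply q then p: a → e → d; b → f → g; c → b → c; d → d → f; e → c → b; f → a → e; g → g → h; h → h → a.
Collecting the images, pq = [d g c f b e h a].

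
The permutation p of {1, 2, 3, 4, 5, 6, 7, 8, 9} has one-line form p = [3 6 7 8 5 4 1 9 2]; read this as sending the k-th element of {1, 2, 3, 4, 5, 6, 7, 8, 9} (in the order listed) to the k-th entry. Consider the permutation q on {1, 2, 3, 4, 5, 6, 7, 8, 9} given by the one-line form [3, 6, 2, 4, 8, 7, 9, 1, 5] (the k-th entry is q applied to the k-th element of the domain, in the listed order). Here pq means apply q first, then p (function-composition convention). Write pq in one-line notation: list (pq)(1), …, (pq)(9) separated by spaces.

(pq)(x) = p(q(x)). Computing each image: p(q(1)) = p(3) = 7, p(q(2)) = p(6) = 4, p(q(3)) = p(2) = 6, p(q(4)) = p(4) = 8, p(q(5)) = p(8) = 9, p(q(6)) = p(7) = 1, p(q(7)) = p(9) = 2, p(q(8)) = p(1) = 3, p(q(9)) = p(5) = 5.
Hence pq = [7 4 6 8 9 1 2 3 5].

7 4 6 8 9 1 2 3 5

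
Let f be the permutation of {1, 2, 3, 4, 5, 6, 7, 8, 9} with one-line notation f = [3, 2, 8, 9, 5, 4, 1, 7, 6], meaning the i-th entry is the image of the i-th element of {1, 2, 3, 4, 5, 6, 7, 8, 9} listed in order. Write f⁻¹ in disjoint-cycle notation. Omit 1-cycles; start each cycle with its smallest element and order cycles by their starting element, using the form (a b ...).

(1 7 8 3)(4 6 9)

First write f in disjoint cycles: (1 3 8 7)(4 9 6).
The inverse reverses every cycle; in canonical form, f⁻¹ = (1 7 8 3)(4 6 9).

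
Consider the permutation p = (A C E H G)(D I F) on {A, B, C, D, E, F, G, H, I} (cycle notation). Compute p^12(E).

G

E lies in the 5-cycle (A C E H G).
On a 5-cycle, p^5 is the identity, so p^12 = p^2 there (12 ≡ 2 mod 5).
Stepping 2 places around the cycle: E → H → G.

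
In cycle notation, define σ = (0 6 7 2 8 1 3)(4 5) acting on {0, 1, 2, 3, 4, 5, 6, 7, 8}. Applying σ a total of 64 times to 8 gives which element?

8 lies in the 7-cycle (0 6 7 2 8 1 3).
On a 7-cycle, σ^7 is the identity, so σ^64 = σ^1 there (64 ≡ 1 mod 7).
Advancing 1 step from 8: 8 → 1.

1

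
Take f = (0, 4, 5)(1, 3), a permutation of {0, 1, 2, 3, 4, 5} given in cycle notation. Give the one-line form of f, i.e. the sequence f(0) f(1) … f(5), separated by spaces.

Reading each image from the cycles: 0↦4, 1↦3, 2↦2, 3↦1, 4↦5, 5↦0.
So the one-line form is 4 3 2 1 5 0.

4 3 2 1 5 0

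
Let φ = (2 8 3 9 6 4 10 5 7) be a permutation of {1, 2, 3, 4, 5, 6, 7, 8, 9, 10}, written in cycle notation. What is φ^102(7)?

3

7 lies in the 9-cycle (2 8 3 9 6 4 10 5 7).
Powers repeat with period 9 on this cycle, and 102 mod 9 = 3, so φ^102(7) = φ^3(7).
Stepping 3 places around the cycle: 7 → 2 → 8 → 3.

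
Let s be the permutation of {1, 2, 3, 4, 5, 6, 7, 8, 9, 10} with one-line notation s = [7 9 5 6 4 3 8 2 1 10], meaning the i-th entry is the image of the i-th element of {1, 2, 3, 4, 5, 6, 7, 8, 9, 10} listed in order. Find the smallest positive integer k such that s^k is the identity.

20

The disjoint-cycle form of s has cycle lengths 5, 4, 1.
Since disjoint cycles commute, ord(s) = lcm(5, 4) = 20.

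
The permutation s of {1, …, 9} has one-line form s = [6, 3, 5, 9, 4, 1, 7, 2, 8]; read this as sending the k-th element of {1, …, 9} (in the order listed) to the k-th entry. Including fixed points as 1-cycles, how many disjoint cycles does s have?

The cycle decomposition is (1, 6)(2, 3, 5, 4, 9, 8)(7), which has 3 cycles (counting 1-cycles).

3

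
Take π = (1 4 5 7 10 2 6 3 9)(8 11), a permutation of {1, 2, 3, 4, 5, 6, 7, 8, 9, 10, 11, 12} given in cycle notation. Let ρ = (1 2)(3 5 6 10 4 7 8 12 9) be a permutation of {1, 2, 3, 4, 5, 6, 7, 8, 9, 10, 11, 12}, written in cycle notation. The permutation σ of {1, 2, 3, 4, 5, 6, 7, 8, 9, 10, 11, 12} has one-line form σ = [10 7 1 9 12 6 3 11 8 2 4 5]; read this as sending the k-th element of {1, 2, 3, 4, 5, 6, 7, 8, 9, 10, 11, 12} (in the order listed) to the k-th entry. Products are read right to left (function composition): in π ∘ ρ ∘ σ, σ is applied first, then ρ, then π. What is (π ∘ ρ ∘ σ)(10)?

4

Chase 10: σ(10) = 2; ρ(2) = 1; π(1) = 4. Hence (π ∘ ρ ∘ σ)(10) = 4.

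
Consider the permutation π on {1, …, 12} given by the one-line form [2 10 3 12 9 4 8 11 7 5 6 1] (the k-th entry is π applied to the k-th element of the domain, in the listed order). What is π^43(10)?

Tracing 10 → 5 → … returns to 10 after 11 steps, so 10 lies in an 11-cycle (1 2 10 5 9 7 8 11 6 4 12).
Since the cycle has length 11, π^43 acts on it the same as π^10 (43 mod 11 = 10).
Stepping 10 places around the cycle: 10 → 5 → 9 → 7 → 8 → 11 → 6 → 4 → 12 → 1 → 2.

2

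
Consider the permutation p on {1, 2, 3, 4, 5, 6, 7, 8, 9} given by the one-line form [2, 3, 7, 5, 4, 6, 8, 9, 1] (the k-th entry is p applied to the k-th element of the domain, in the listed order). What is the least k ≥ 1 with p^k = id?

6

The disjoint-cycle form of p has cycle lengths 6, 2, 1.
The order is lcm(6, 2) = 6.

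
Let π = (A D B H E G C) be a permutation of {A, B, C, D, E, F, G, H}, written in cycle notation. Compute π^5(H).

D

H lies in the 7-cycle (A D B H E G C).
Stepping 5 places around the cycle: H → E → G → C → A → D.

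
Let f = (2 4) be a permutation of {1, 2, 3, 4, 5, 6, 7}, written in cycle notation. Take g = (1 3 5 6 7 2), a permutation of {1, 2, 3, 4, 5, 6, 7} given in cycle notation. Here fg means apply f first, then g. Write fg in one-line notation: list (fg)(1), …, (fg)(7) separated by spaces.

For each element, apply f then g: 1 → 1 → 3; 2 → 4 → 4; 3 → 3 → 5; 4 → 2 → 1; 5 → 5 → 6; 6 → 6 → 7; 7 → 7 → 2.
So fg in one-line form is 3 4 5 1 6 7 2.

3 4 5 1 6 7 2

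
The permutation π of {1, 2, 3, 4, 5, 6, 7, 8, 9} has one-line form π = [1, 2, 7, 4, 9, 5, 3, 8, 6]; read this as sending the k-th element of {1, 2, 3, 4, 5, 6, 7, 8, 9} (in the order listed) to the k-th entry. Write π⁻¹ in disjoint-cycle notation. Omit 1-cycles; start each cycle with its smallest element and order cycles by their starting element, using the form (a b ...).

(3 7)(5 6 9)

The cycle decomposition of π is (3 7)(5 9 6).
The inverse reverses every cycle; in canonical form, π⁻¹ = (3 7)(5 6 9).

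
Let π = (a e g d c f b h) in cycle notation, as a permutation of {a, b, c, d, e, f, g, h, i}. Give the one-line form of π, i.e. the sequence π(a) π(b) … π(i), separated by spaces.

Image by image: a→e, b→h, c→f, d→c, e→g, f→b, g→d, h→a, i→i.
Listing these in domain order gives e h f c g b d a i.

e h f c g b d a i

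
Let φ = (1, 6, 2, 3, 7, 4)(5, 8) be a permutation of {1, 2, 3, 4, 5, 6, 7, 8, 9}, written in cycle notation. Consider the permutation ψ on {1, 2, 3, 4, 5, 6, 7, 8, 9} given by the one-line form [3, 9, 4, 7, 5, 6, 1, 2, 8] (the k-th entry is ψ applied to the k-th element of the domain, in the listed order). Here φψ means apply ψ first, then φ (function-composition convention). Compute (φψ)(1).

First apply ψ: ψ(1) = 3, then φ(3) = 7. Thus (φψ)(1) = 7.

7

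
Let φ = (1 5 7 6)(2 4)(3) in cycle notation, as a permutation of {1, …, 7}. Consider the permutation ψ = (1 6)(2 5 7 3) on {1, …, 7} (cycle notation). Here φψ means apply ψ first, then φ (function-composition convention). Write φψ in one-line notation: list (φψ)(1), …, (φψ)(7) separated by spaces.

1 7 4 2 6 5 3

For each element, apply ψ then φ: 1 → 6 → 1; 2 → 5 → 7; 3 → 2 → 4; 4 → 4 → 2; 5 → 7 → 6; 6 → 1 → 5; 7 → 3 → 3.
So φψ in one-line form is 1 7 4 2 6 5 3.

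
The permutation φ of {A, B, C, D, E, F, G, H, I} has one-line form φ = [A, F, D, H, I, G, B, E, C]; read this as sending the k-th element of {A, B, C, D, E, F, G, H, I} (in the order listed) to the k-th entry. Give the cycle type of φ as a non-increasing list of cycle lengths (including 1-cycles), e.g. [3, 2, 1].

[5, 3, 1]

The disjoint cycles are (A)(B F G)(C D H E I), with lengths 5, 3, 1 in non-increasing order.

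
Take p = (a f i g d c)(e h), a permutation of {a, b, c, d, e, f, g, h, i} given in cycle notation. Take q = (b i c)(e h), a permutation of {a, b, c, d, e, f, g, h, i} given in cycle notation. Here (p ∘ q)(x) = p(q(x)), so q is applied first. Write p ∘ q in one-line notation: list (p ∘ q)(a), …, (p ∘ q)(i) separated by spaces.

For each element, apply q then p: a → a → f; b → i → g; c → b → b; d → d → c; e → h → e; f → f → i; g → g → d; h → e → h; i → c → a.
Collecting the images, p ∘ q = [f g b c e i d h a].

f g b c e i d h a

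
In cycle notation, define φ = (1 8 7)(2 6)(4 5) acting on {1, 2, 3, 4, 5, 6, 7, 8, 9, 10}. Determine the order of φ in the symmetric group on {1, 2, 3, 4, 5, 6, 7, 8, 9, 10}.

The disjoint cycles have lengths 3, 2, 2, 1, 1, 1.
The order is lcm(3, 2, 2) = 6.

6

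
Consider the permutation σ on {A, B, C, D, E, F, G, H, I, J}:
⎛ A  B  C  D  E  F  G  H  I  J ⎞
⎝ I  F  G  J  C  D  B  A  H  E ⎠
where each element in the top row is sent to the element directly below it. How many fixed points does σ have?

No element satisfies σ(x) = x, so there are 0 fixed points.

0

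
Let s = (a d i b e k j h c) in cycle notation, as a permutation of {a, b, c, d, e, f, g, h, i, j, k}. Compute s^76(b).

h

b lies in the 9-cycle (a d i b e k j h c).
Since the cycle has length 9, s^76 acts on it the same as s^4 (76 mod 9 = 4).
Stepping 4 places around the cycle: b → e → k → j → h.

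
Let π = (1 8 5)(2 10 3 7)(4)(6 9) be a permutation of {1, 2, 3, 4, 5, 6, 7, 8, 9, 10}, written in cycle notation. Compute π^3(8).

8 lies in the 3-cycle (1 8 5).
Since the cycle has length 3, π^3 acts on it the same as π^0 (3 mod 3 = 0).
So π^3(8) = 8.

8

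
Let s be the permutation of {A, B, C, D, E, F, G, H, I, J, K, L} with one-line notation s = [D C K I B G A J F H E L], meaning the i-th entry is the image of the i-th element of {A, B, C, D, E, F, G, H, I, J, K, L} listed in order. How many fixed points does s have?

1

The fixed points (elements with s(x) = x) are {L}, so there is 1.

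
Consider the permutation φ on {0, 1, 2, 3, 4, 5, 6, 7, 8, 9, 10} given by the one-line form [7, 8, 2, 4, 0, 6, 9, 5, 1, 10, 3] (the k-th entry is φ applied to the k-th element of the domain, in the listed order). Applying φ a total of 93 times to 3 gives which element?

Tracing 3 → 4 → … returns to 3 after 8 steps, so 3 lies in an 8-cycle (0 7 5 6 9 10 3 4).
Powers repeat with period 8 on this cycle, and 93 mod 8 = 5, so φ^93(3) = φ^5(3).
Stepping 5 places around the cycle: 3 → 4 → 0 → 7 → 5 → 6.

6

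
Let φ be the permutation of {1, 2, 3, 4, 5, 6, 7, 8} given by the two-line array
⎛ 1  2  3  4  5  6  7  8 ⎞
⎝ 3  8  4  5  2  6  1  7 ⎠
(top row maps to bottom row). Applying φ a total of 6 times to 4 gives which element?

Tracing 4 → 5 → … returns to 4 after 7 steps, so 4 lies in a 7-cycle (1 3 4 5 2 8 7).
Advancing 6 steps from 4: 4 → 5 → 2 → 8 → 7 → 1 → 3.

3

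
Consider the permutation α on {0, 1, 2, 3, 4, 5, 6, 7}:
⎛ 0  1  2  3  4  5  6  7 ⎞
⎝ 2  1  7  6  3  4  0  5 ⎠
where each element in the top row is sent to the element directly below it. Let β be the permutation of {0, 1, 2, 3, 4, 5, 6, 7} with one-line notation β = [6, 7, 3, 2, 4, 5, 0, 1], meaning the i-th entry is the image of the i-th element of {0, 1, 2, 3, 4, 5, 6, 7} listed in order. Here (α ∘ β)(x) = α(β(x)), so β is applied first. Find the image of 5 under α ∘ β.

(α ∘ β)(5) = α(β(5)). β(5) = 5, then α(5) = 4. So (α ∘ β)(5) = 4.

4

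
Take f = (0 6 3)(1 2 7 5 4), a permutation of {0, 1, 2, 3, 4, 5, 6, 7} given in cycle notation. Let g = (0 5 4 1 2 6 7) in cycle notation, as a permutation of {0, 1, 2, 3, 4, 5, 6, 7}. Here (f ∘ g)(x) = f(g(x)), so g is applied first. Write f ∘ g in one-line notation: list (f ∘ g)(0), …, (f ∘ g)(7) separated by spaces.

4 7 3 0 2 1 5 6

For each element, apply g then f: 0 → 5 → 4; 1 → 2 → 7; 2 → 6 → 3; 3 → 3 → 0; 4 → 1 → 2; 5 → 4 → 1; 6 → 7 → 5; 7 → 0 → 6.
So f ∘ g in one-line form is 4 7 3 0 2 1 5 6.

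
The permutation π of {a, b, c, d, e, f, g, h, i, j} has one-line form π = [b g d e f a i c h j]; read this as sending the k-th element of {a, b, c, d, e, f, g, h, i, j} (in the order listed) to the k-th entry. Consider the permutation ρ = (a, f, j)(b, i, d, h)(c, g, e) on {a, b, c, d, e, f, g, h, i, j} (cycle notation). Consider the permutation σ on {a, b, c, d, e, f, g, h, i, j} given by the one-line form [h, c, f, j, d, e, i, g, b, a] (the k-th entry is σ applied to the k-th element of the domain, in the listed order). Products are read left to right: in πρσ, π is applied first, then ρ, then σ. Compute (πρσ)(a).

b

(πρσ)(a) = σ(ρ(π(a))). π(a) = b, then ρ(b) = i, then σ(i) = b, so the result is b.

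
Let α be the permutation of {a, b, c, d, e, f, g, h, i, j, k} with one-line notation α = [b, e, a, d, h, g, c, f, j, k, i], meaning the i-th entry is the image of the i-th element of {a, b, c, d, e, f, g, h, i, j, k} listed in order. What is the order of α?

21

Writing α as disjoint cycles, the cycle lengths are 7, 3, 1.
Since disjoint cycles commute, ord(α) = lcm(7, 3) = 21.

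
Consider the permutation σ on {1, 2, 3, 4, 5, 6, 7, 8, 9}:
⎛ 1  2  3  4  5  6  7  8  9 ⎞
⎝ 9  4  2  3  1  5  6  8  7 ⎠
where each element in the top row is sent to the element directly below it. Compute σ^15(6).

6

Tracing 6 → 5 → … returns to 6 after 5 steps, so 6 lies in a 5-cycle (1 9 7 6 5).
On a 5-cycle, σ^5 is the identity, so σ^15 = σ^0 there (15 ≡ 0 mod 5).
So σ^15(6) = 6.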